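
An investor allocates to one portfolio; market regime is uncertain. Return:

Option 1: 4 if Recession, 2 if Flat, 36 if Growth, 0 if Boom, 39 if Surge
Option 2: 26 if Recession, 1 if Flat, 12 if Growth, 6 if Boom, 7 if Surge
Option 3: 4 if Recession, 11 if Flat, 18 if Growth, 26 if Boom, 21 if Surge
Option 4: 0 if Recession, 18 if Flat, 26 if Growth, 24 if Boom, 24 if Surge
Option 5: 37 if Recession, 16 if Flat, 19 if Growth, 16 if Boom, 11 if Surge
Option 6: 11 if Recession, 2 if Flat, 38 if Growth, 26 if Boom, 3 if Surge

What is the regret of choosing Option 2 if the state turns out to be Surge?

32

Best payoff under Surge is 39.
Regret = 39 − 7 = 32.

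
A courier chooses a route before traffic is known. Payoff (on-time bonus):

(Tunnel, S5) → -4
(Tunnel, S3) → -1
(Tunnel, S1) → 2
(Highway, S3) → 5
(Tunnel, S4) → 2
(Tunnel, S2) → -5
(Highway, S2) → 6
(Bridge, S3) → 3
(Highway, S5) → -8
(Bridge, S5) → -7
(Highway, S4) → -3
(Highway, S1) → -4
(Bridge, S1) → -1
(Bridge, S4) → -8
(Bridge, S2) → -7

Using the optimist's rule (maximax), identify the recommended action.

Row maxima: Highway=6, Bridge=3, Tunnel=2
Best best-case = 6 → Highway.

Highway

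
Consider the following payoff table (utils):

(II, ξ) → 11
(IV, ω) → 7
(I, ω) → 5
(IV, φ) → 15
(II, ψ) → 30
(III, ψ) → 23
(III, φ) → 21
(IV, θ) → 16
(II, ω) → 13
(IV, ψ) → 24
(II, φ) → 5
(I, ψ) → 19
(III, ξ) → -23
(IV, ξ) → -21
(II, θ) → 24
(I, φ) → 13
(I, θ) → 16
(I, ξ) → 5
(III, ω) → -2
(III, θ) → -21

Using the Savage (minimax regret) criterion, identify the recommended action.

I

Column bests: θ=24, φ=21, ψ=30, ω=13, ξ=11.
I regrets: 8, 8, 11, 8, 6 → max 11
II regrets: 0, 16, 0, 0, 0 → max 16
III regrets: 45, 0, 7, 15, 34 → max 45
IV regrets: 8, 6, 6, 6, 32 → max 32
Smallest max regret = 11 → I.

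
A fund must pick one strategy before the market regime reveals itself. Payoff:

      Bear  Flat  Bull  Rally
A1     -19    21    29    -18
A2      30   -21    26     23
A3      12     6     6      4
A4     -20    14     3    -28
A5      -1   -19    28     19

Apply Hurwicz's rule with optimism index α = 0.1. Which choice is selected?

A3

A1: 0.1·29 + 0.9·(-19) = -14.2
A2: 0.1·30 + 0.9·(-21) = -15.9
A3: 0.1·12 + 0.9·4 = 4.8
A4: 0.1·14 + 0.9·(-28) = -23.8
A5: 0.1·28 + 0.9·(-19) = -14.3
Highest Hurwicz score = 4.8 → A3.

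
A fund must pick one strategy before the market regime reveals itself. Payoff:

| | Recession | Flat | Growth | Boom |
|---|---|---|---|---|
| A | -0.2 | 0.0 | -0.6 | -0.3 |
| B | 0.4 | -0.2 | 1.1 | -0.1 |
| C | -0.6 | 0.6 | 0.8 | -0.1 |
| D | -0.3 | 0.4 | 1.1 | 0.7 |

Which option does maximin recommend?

Row minima: A=-0.6, B=-0.2, C=-0.6, D=-0.3
Best worst-case = -0.2 → B.

B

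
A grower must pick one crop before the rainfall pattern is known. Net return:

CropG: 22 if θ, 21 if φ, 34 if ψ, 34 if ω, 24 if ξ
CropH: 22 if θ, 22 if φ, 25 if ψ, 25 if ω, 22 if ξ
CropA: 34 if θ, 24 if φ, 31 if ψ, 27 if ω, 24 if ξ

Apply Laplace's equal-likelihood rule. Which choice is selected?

CropA

Row averages: CropG=27, CropH=23.2, CropA=28
Highest average = 28 → CropA.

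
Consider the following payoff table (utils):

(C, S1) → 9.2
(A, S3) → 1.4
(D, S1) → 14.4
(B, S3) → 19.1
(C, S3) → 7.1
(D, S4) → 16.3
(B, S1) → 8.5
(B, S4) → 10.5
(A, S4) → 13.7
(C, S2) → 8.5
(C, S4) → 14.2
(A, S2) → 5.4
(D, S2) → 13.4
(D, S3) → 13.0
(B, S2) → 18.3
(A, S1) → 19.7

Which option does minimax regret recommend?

Column bests: S1=19.7, S2=18.3, S3=19.1, S4=16.3.
A regrets: 0.0, 12.9, 17.7, 2.6 → max 17.7
B regrets: 11.2, 0.0, 0.0, 5.8 → max 11.2
C regrets: 10.5, 9.8, 12.0, 2.1 → max 12.0
D regrets: 5.3, 4.9, 6.1, 0.0 → max 6.1
Smallest max regret = 6.1 → D.

D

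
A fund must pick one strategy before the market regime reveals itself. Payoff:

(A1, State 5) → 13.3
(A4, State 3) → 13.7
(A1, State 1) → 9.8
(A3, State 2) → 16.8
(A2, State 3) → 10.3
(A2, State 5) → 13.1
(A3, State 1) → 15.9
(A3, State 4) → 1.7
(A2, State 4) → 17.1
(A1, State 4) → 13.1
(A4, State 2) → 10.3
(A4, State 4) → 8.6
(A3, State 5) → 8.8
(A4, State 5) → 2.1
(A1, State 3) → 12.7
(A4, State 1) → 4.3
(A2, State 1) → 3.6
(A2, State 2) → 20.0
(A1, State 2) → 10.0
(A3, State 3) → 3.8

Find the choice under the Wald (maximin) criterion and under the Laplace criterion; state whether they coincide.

maximin → A1; laplace → A2 (disagree)

Row minima: A1=9.8, A2=3.6, A3=1.7, A4=2.1
Best worst-case = 9.8 → A1.
Row averages: A1=11.78, A2=12.82, A3=9.4, A4=7.8
Highest average = 12.82 → A2.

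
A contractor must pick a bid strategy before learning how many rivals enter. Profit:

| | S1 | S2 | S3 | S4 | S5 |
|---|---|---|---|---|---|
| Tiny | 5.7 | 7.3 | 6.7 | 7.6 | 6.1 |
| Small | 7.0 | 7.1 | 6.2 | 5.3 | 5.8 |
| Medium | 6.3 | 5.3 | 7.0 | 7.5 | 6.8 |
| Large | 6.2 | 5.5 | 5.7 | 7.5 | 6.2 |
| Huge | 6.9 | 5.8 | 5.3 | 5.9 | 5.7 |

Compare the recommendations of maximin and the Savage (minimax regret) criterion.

maximin → Tiny; minimax regret → Tiny (agree)

Row minima: Tiny=5.7, Small=5.3, Medium=5.3, Large=5.5, Huge=5.3
Best worst-case = 5.7 → Tiny.
Column bests: S1=7.0, S2=7.3, S3=7.0, S4=7.6, S5=6.8.
Tiny regrets: 1.3, 0.0, 0.3, 0.0, 0.7 → max 1.3
Small regrets: 0.0, 0.2, 0.8, 2.3, 1.0 → max 2.3
Medium regrets: 0.7, 2.0, 0.0, 0.1, 0.0 → max 2.0
Large regrets: 0.8, 1.8, 1.3, 0.1, 0.6 → max 1.8
Huge regrets: 0.1, 1.5, 1.7, 1.7, 1.1 → max 1.7
Smallest max regret = 1.3 → Tiny.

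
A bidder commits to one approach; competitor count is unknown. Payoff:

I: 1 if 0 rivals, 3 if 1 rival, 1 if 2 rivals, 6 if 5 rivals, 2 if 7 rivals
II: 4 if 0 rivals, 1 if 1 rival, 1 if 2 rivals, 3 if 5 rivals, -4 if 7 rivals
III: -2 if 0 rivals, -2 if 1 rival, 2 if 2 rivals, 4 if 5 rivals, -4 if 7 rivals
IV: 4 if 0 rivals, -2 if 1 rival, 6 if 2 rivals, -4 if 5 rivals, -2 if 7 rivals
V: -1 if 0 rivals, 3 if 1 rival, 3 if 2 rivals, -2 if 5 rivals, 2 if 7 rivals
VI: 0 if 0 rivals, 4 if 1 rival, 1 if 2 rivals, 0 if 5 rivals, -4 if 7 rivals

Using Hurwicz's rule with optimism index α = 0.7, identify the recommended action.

I

I: 0.7·6 + 0.3·1 = 4.5
II: 0.7·4 + 0.3·(-4) = 1.6
III: 0.7·4 + 0.3·(-4) = 1.6
IV: 0.7·6 + 0.3·(-4) = 3
V: 0.7·3 + 0.3·(-2) = 1.5
VI: 0.7·4 + 0.3·(-4) = 1.6
Highest Hurwicz score = 4.5 → I.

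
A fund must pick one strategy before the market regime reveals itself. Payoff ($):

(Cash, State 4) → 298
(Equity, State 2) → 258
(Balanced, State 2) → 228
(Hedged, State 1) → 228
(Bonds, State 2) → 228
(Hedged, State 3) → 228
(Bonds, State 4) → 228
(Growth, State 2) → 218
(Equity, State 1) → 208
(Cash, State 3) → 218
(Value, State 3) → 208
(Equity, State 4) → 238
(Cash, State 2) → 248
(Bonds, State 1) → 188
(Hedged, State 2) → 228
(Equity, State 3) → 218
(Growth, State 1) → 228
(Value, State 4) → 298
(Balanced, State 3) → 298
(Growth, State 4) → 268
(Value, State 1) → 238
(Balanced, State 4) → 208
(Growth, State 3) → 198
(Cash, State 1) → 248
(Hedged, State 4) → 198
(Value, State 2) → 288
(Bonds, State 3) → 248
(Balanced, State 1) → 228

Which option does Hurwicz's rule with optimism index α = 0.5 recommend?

Cash

Balanced: 0.5·298 + 0.5·208 = 253
Cash: 0.5·298 + 0.5·218 = 258
Growth: 0.5·268 + 0.5·198 = 233
Equity: 0.5·258 + 0.5·208 = 233
Hedged: 0.5·228 + 0.5·198 = 213
Value: 0.5·298 + 0.5·208 = 253
Bonds: 0.5·248 + 0.5·188 = 218
Highest Hurwicz score = 258 → Cash.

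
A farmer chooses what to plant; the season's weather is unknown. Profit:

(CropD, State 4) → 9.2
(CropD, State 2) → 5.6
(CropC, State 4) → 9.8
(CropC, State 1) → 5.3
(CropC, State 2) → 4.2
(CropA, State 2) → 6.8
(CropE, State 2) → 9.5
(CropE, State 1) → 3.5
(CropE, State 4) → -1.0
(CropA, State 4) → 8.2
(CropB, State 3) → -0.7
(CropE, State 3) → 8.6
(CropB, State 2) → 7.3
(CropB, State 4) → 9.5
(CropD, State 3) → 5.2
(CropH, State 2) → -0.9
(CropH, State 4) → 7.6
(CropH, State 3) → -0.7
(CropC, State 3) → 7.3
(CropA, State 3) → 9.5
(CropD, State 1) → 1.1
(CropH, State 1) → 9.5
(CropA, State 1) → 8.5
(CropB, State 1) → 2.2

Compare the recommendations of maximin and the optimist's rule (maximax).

Row minima: CropH=-0.9, CropA=6.8, CropC=4.2, CropB=-0.7, CropE=-1.0, CropD=1.1
Best worst-case = 6.8 → CropA.
Row maxima: CropH=9.5, CropA=9.5, CropC=9.8, CropB=9.5, CropE=9.5, CropD=9.2
Best best-case = 9.8 → CropC.

maximin → CropA; maximax → CropC (disagree)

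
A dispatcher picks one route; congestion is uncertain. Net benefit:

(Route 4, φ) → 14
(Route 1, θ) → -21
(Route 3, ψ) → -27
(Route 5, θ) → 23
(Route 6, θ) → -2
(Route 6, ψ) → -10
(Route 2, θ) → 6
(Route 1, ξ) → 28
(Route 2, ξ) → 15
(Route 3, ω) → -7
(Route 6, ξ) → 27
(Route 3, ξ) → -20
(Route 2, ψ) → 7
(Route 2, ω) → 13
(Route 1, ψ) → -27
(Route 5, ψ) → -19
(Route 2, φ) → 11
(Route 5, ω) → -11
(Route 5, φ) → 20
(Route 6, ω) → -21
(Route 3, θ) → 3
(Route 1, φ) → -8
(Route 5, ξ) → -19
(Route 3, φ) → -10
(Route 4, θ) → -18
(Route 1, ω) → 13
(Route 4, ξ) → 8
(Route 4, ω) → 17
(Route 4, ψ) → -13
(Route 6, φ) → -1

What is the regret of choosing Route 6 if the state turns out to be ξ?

Best payoff under ξ is 28.
Regret = 28 − 27 = 1.

1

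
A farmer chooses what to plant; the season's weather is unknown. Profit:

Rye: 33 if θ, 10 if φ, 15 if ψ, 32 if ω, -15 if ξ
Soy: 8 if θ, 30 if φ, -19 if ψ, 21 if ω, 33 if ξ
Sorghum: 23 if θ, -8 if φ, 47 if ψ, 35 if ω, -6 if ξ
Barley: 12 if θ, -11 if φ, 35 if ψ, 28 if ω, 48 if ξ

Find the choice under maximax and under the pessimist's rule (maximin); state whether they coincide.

maximax → Barley; maximin → Sorghum (disagree)

Row maxima: Rye=33, Soy=33, Sorghum=47, Barley=48
Best best-case = 48 → Barley.
Row minima: Rye=-15, Soy=-19, Sorghum=-8, Barley=-11
Best worst-case = -8 → Sorghum.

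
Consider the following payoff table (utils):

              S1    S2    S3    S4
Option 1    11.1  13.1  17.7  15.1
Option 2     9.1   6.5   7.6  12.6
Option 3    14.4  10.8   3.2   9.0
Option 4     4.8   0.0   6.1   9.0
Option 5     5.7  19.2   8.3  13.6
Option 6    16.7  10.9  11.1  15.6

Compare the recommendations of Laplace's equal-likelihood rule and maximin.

Row averages: Option 1=14.25, Option 2=8.95, Option 3=9.35, Option 4=4.975, Option 5=11.7, Option 6=13.575
Highest average = 14.25 → Option 1.
Row minima: Option 1=11.1, Option 2=6.5, Option 3=3.2, Option 4=0.0, Option 5=5.7, Option 6=10.9
Best worst-case = 11.1 → Option 1.

laplace → Option 1; maximin → Option 1 (agree)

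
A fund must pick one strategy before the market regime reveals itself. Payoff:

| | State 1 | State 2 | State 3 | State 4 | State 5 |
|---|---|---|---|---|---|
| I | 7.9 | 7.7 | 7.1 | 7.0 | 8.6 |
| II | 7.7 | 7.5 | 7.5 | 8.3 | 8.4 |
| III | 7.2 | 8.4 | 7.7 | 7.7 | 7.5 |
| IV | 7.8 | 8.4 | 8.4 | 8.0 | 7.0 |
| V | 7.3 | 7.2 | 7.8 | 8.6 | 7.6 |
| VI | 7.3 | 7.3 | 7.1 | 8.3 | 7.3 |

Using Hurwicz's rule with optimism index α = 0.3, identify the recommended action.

II

I: 0.3·8.6 + 0.7·7.0 = 7.48
II: 0.3·8.4 + 0.7·7.5 = 7.77
III: 0.3·8.4 + 0.7·7.2 = 7.56
IV: 0.3·8.4 + 0.7·7.0 = 7.42
V: 0.3·8.6 + 0.7·7.2 = 7.62
VI: 0.3·8.3 + 0.7·7.1 = 7.46
Highest Hurwicz score = 7.77 → II.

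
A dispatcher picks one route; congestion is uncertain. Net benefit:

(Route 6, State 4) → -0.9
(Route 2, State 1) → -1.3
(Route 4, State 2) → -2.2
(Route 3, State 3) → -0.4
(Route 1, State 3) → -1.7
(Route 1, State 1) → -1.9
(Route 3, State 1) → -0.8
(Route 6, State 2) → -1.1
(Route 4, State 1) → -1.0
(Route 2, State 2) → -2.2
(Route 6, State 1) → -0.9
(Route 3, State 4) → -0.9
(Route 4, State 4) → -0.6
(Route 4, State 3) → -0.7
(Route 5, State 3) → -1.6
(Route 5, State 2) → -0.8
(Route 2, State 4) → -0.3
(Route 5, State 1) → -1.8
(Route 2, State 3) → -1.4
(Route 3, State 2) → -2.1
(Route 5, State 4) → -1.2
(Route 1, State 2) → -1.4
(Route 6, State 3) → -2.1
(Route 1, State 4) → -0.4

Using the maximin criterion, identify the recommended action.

Row minima: Route 1=-1.9, Route 2=-2.2, Route 3=-2.1, Route 4=-2.2, Route 5=-1.8, Route 6=-2.1
Best worst-case = -1.8 → Route 5.

Route 5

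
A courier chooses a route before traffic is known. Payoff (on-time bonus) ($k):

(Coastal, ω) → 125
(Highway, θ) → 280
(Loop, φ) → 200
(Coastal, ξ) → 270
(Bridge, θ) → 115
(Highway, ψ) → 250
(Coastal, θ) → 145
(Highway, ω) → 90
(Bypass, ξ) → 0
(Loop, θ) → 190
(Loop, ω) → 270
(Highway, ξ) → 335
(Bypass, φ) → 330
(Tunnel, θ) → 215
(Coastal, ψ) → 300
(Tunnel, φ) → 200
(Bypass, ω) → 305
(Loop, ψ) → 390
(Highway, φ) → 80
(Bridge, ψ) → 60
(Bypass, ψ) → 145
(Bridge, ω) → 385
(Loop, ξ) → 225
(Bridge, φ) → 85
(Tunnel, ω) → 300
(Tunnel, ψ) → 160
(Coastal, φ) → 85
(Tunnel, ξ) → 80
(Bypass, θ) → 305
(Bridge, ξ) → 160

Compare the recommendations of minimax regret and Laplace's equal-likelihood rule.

Column bests: θ=305, φ=330, ψ=390, ω=385, ξ=335.
Highway regrets: 25, 250, 140, 295, 0 → max 295
Bypass regrets: 0, 0, 245, 80, 335 → max 335
Coastal regrets: 160, 245, 90, 260, 65 → max 260
Tunnel regrets: 90, 130, 230, 85, 255 → max 255
Bridge regrets: 190, 245, 330, 0, 175 → max 330
Loop regrets: 115, 130, 0, 115, 110 → max 130
Smallest max regret = 130 → Loop.
Row averages: Highway=207, Bypass=217, Coastal=185, Tunnel=191, Bridge=161, Loop=255
Highest average = 255 → Loop.

minimax regret → Loop; laplace → Loop (agree)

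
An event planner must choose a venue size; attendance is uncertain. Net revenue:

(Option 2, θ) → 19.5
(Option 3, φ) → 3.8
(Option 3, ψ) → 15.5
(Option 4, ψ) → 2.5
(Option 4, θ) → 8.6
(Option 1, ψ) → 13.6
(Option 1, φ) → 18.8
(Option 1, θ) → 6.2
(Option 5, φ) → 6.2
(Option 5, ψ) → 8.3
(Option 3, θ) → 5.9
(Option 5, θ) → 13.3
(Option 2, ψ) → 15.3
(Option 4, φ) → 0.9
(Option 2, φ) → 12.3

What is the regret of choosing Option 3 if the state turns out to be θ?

13.6

Best payoff under θ is 19.5.
Regret = 19.5 − 5.9 = 13.6.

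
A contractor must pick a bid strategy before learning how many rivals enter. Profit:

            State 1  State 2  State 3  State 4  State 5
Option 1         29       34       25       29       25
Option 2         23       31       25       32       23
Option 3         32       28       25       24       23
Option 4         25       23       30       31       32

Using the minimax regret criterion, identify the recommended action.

Column bests: State 1=32, State 2=34, State 3=30, State 4=32, State 5=32.
Option 1 regrets: 3, 0, 5, 3, 7 → max 7
Option 2 regrets: 9, 3, 5, 0, 9 → max 9
Option 3 regrets: 0, 6, 5, 8, 9 → max 9
Option 4 regrets: 7, 11, 0, 1, 0 → max 11
Smallest max regret = 7 → Option 1.

Option 1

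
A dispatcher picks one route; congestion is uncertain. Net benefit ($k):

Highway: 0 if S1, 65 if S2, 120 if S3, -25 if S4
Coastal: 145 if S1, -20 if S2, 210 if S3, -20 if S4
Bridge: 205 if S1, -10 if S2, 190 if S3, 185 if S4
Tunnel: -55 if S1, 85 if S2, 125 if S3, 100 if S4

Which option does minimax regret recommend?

Column bests: S1=205, S2=85, S3=210, S4=185.
Highway regrets: 205, 20, 90, 210 → max 210
Coastal regrets: 60, 105, 0, 205 → max 205
Bridge regrets: 0, 95, 20, 0 → max 95
Tunnel regrets: 260, 0, 85, 85 → max 260
Smallest max regret = 95 → Bridge.

Bridge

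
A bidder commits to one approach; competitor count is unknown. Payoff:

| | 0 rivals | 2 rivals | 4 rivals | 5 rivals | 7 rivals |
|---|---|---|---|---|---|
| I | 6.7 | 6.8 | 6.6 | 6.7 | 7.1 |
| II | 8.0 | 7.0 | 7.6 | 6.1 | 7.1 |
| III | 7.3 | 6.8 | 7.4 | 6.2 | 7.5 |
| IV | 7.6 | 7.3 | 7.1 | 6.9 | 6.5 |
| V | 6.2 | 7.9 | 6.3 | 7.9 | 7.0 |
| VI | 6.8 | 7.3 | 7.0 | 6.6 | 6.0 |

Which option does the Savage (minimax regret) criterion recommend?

IV

Column bests: 0 rivals=8.0, 2 rivals=7.9, 4 rivals=7.6, 5 rivals=7.9, 7 rivals=7.5.
I regrets: 1.3, 1.1, 1.0, 1.2, 0.4 → max 1.3
II regrets: 0.0, 0.9, 0.0, 1.8, 0.4 → max 1.8
III regrets: 0.7, 1.1, 0.2, 1.7, 0.0 → max 1.7
IV regrets: 0.4, 0.6, 0.5, 1.0, 1.0 → max 1.0
V regrets: 1.8, 0.0, 1.3, 0.0, 0.5 → max 1.8
VI regrets: 1.2, 0.6, 0.6, 1.3, 1.5 → max 1.5
Smallest max regret = 1.0 → IV.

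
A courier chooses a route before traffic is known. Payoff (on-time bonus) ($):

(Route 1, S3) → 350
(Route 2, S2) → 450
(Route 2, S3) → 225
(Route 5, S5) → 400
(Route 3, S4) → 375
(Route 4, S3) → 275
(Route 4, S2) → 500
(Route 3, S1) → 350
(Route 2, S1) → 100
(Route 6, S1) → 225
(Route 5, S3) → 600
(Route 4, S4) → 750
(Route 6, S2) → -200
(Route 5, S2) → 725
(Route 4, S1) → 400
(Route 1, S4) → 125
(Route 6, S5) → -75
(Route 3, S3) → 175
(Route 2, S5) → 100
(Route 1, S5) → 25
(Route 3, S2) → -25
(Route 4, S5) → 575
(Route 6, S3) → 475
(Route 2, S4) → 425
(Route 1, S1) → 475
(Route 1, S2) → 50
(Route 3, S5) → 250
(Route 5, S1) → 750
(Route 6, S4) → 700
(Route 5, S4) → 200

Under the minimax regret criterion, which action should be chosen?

Route 4

Column bests: S1=750, S2=725, S3=600, S4=750, S5=575.
Route 1 regrets: 275, 675, 250, 625, 550 → max 675
Route 2 regrets: 650, 275, 375, 325, 475 → max 650
Route 3 regrets: 400, 750, 425, 375, 325 → max 750
Route 4 regrets: 350, 225, 325, 0, 0 → max 350
Route 5 regrets: 0, 0, 0, 550, 175 → max 550
Route 6 regrets: 525, 925, 125, 50, 650 → max 925
Smallest max regret = 350 → Route 4.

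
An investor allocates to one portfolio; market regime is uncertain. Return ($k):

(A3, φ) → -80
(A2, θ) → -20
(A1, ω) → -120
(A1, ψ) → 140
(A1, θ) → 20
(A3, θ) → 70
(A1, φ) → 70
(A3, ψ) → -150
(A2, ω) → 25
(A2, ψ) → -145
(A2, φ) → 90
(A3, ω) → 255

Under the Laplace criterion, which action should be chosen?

A1

Row averages: A1=27.5, A2=-12.5, A3=23.75
Highest average = 27.5 → A1.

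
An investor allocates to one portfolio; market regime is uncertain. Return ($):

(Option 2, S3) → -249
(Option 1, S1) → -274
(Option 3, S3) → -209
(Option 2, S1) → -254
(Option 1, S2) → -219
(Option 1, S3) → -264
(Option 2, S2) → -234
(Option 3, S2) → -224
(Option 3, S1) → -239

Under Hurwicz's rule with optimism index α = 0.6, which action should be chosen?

Option 1: 0.6·(-219) + 0.4·(-274) = -241
Option 2: 0.6·(-234) + 0.4·(-254) = -242
Option 3: 0.6·(-209) + 0.4·(-239) = -221
Highest Hurwicz score = -221 → Option 3.

Option 3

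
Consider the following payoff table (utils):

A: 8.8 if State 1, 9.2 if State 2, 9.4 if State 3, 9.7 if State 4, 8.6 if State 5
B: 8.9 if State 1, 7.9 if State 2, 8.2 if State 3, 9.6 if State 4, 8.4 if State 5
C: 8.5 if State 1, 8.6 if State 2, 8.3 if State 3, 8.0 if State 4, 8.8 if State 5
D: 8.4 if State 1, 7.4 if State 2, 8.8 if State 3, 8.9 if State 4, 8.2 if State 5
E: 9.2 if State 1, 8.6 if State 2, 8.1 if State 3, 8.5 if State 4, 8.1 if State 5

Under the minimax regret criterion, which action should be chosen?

Column bests: State 1=9.2, State 2=9.2, State 3=9.4, State 4=9.7, State 5=8.8.
A regrets: 0.4, 0.0, 0.0, 0.0, 0.2 → max 0.4
B regrets: 0.3, 1.3, 1.2, 0.1, 0.4 → max 1.3
C regrets: 0.7, 0.6, 1.1, 1.7, 0.0 → max 1.7
D regrets: 0.8, 1.8, 0.6, 0.8, 0.6 → max 1.8
E regrets: 0.0, 0.6, 1.3, 1.2, 0.7 → max 1.3
Smallest max regret = 0.4 → A.

A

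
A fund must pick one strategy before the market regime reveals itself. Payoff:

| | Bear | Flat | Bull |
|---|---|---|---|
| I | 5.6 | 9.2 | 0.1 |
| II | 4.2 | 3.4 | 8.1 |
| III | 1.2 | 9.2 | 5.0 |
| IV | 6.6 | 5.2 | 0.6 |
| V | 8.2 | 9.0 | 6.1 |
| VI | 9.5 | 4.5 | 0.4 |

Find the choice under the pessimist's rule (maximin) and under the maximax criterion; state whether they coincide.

maximin → V; maximax → VI (disagree)

Row minima: I=0.1, II=3.4, III=1.2, IV=0.6, V=6.1, VI=0.4
Best worst-case = 6.1 → V.
Row maxima: I=9.2, II=8.1, III=9.2, IV=6.6, V=9.0, VI=9.5
Best best-case = 9.5 → VI.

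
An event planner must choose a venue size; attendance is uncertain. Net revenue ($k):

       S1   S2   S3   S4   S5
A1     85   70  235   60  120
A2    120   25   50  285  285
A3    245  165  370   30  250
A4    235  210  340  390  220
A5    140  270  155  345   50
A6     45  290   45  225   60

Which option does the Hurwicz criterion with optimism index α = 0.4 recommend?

A4

A1: 0.4·235 + 0.6·60 = 130
A2: 0.4·285 + 0.6·25 = 129
A3: 0.4·370 + 0.6·30 = 166
A4: 0.4·390 + 0.6·210 = 282
A5: 0.4·345 + 0.6·50 = 168
A6: 0.4·290 + 0.6·45 = 143
Highest Hurwicz score = 282 → A4.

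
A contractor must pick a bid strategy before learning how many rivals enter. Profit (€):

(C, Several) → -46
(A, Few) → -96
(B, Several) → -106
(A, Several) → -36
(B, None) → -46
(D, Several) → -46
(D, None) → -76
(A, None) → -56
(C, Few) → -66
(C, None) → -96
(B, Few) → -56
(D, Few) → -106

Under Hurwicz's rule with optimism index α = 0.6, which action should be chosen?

A

A: 0.6·(-36) + 0.4·(-96) = -60
B: 0.6·(-46) + 0.4·(-106) = -70
C: 0.6·(-46) + 0.4·(-96) = -66
D: 0.6·(-46) + 0.4·(-106) = -70
Highest Hurwicz score = -60 → A.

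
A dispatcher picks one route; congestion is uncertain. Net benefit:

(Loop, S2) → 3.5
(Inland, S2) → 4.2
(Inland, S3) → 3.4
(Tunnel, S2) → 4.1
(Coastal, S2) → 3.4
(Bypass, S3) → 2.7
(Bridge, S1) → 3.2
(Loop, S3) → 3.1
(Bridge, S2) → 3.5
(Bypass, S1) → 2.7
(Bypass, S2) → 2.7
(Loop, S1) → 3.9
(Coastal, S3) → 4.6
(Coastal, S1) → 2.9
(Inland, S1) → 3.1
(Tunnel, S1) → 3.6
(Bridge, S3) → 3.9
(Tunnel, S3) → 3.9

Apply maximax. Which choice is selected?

Coastal

Row maxima: Tunnel=4.1, Bridge=3.9, Coastal=4.6, Loop=3.9, Bypass=2.7, Inland=4.2
Best best-case = 4.6 → Coastal.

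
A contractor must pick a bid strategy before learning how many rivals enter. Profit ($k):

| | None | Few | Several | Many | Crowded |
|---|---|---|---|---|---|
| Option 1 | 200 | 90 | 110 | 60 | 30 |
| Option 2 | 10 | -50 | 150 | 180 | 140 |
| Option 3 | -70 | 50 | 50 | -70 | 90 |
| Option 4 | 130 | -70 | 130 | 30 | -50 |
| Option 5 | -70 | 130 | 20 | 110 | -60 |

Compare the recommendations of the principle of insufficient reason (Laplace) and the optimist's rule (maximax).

Row averages: Option 1=98, Option 2=86, Option 3=10, Option 4=34, Option 5=26
Highest average = 98 → Option 1.
Row maxima: Option 1=200, Option 2=180, Option 3=90, Option 4=130, Option 5=130
Best best-case = 200 → Option 1.

laplace → Option 1; maximax → Option 1 (agree)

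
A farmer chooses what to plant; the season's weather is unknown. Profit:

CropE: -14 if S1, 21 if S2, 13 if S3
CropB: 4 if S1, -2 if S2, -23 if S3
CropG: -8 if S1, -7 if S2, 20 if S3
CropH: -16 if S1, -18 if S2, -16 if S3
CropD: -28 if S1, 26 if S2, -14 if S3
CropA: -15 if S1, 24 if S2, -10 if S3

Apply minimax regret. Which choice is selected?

Column bests: S1=4, S2=26, S3=20.
CropE regrets: 18, 5, 7 → max 18
CropB regrets: 0, 28, 43 → max 43
CropG regrets: 12, 33, 0 → max 33
CropH regrets: 20, 44, 36 → max 44
CropD regrets: 32, 0, 34 → max 34
CropA regrets: 19, 2, 30 → max 30
Smallest max regret = 18 → CropE.

CropE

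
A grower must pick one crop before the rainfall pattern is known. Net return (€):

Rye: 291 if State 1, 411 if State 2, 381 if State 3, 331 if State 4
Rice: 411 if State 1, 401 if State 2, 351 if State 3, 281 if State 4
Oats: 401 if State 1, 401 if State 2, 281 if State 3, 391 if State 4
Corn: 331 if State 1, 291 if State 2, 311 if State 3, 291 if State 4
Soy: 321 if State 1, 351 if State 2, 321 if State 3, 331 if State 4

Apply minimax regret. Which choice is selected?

Column bests: State 1=411, State 2=411, State 3=381, State 4=391.
Rye regrets: 120, 0, 0, 60 → max 120
Rice regrets: 0, 10, 30, 110 → max 110
Oats regrets: 10, 10, 100, 0 → max 100
Corn regrets: 80, 120, 70, 100 → max 120
Soy regrets: 90, 60, 60, 60 → max 90
Smallest max regret = 90 → Soy.

Soy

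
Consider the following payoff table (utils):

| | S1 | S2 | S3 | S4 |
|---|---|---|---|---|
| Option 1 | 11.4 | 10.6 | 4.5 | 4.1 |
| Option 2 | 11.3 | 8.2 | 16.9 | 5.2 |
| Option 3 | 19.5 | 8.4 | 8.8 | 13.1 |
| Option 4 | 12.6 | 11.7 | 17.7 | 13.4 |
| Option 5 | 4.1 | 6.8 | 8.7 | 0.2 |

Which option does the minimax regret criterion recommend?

Column bests: S1=19.5, S2=11.7, S3=17.7, S4=13.4.
Option 1 regrets: 8.1, 1.1, 13.2, 9.3 → max 13.2
Option 2 regrets: 8.2, 3.5, 0.8, 8.2 → max 8.2
Option 3 regrets: 0.0, 3.3, 8.9, 0.3 → max 8.9
Option 4 regrets: 6.9, 0.0, 0.0, 0.0 → max 6.9
Option 5 regrets: 15.4, 4.9, 9.0, 13.2 → max 15.4
Smallest max regret = 6.9 → Option 4.

Option 4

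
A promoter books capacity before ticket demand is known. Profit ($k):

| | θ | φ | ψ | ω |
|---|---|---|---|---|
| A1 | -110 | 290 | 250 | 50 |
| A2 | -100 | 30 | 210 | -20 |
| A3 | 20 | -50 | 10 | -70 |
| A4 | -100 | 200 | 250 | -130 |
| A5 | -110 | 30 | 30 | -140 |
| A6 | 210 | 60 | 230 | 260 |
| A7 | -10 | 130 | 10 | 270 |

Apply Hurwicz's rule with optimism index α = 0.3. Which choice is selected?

A6

A1: 0.3·290 + 0.7·(-110) = 10
A2: 0.3·210 + 0.7·(-100) = -7
A3: 0.3·20 + 0.7·(-70) = -43
A4: 0.3·250 + 0.7·(-130) = -16
A5: 0.3·30 + 0.7·(-140) = -89
A6: 0.3·260 + 0.7·60 = 120
A7: 0.3·270 + 0.7·(-10) = 74
Highest Hurwicz score = 120 → A6.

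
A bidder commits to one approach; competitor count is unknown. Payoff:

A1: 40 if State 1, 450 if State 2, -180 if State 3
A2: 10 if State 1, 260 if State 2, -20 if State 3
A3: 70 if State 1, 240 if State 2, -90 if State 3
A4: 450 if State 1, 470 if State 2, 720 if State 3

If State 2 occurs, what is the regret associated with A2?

210

Best payoff under State 2 is 470.
Regret = 470 − 260 = 210.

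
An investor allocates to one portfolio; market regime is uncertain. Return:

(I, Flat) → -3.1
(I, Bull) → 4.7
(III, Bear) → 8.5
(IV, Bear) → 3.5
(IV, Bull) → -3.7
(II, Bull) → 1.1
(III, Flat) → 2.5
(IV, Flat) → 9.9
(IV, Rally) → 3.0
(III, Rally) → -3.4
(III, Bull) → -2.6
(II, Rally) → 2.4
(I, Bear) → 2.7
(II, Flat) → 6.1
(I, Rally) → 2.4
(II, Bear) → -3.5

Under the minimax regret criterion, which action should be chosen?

III

Column bests: Bear=8.5, Flat=9.9, Bull=4.7, Rally=3.0.
I regrets: 5.8, 13.0, 0.0, 0.6 → max 13.0
II regrets: 12.0, 3.8, 3.6, 0.6 → max 12.0
III regrets: 0.0, 7.4, 7.3, 6.4 → max 7.4
IV regrets: 5.0, 0.0, 8.4, 0.0 → max 8.4
Smallest max regret = 7.4 → III.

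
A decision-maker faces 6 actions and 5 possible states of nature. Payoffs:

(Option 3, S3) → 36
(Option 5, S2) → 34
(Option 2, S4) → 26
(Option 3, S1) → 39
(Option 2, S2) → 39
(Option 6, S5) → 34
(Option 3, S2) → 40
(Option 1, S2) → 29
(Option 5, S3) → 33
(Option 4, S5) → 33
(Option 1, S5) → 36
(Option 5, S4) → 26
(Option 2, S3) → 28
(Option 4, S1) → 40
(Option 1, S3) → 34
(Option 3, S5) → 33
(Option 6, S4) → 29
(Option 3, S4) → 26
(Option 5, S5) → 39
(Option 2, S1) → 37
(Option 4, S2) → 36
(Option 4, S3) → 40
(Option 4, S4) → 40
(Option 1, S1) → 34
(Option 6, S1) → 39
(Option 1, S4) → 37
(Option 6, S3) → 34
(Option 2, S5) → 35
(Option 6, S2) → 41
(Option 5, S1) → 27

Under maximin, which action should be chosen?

Option 4

Row minima: Option 1=29, Option 2=26, Option 3=26, Option 4=33, Option 5=26, Option 6=29
Best worst-case = 33 → Option 4.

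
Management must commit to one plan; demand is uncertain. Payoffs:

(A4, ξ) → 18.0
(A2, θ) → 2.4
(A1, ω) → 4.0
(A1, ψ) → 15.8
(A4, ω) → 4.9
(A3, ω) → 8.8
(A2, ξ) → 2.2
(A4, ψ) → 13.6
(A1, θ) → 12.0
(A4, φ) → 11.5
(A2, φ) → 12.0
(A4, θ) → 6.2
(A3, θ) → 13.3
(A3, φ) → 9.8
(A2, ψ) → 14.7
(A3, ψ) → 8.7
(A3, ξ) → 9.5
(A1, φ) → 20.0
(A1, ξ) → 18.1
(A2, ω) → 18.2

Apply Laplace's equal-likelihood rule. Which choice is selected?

A1

Row averages: A1=13.98, A2=9.9, A3=10.02, A4=10.84
Highest average = 13.98 → A1.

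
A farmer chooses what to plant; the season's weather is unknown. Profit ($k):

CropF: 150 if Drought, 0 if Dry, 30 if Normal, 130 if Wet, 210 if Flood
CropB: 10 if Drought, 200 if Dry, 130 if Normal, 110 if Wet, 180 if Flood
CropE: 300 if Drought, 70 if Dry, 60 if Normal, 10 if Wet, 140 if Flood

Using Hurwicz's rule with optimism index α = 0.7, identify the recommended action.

CropE

CropF: 0.7·210 + 0.3·0 = 147
CropB: 0.7·200 + 0.3·10 = 143
CropE: 0.7·300 + 0.3·10 = 213
Highest Hurwicz score = 213 → CropE.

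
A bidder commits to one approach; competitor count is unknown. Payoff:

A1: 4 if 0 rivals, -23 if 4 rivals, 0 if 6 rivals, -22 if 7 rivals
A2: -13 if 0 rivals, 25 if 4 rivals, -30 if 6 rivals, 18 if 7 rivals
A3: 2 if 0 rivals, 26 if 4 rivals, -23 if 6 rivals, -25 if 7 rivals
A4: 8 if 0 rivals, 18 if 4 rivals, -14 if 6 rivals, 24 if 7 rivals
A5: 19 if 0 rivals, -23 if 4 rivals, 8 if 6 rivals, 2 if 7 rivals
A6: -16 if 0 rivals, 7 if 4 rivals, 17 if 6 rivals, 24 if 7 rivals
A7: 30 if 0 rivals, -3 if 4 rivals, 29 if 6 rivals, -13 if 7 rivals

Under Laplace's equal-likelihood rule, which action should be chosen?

A7

Row averages: A1=-10.25, A2=0, A3=-5, A4=9, A5=1.5, A6=8, A7=10.75
Highest average = 10.75 → A7.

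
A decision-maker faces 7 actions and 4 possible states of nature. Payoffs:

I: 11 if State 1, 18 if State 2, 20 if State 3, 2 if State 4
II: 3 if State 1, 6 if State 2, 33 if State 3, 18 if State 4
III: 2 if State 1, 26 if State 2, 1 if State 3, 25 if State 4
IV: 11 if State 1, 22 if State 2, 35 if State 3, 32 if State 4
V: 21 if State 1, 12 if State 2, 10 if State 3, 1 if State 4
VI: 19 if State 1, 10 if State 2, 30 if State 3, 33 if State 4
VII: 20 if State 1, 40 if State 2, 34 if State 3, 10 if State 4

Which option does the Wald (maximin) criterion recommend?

IV

Row minima: I=2, II=3, III=1, IV=11, V=1, VI=10, VII=10
Best worst-case = 11 → IV.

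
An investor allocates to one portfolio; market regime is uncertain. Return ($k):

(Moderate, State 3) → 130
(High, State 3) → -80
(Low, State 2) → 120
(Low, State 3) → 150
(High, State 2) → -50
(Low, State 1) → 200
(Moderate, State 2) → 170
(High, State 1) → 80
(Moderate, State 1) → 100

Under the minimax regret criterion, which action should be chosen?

Column bests: State 1=200, State 2=170, State 3=150.
Low regrets: 0, 50, 0 → max 50
Moderate regrets: 100, 0, 20 → max 100
High regrets: 120, 220, 230 → max 230
Smallest max regret = 50 → Low.

Low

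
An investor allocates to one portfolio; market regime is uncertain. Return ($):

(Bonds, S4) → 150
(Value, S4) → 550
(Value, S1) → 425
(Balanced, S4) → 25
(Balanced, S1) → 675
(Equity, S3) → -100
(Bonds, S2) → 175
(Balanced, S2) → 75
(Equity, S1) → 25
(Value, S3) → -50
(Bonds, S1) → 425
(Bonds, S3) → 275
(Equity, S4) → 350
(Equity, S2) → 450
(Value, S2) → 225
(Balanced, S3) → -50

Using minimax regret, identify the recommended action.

Value

Column bests: S1=675, S2=450, S3=275, S4=550.
Value regrets: 250, 225, 325, 0 → max 325
Balanced regrets: 0, 375, 325, 525 → max 525
Bonds regrets: 250, 275, 0, 400 → max 400
Equity regrets: 650, 0, 375, 200 → max 650
Smallest max regret = 325 → Value.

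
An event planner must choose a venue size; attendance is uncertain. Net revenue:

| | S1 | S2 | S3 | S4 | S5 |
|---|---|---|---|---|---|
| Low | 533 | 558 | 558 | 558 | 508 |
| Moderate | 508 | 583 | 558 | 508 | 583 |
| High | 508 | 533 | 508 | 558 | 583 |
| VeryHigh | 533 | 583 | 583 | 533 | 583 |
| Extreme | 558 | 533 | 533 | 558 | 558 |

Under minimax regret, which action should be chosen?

VeryHigh

Column bests: S1=558, S2=583, S3=583, S4=558, S5=583.
Low regrets: 25, 25, 25, 0, 75 → max 75
Moderate regrets: 50, 0, 25, 50, 0 → max 50
High regrets: 50, 50, 75, 0, 0 → max 75
VeryHigh regrets: 25, 0, 0, 25, 0 → max 25
Extreme regrets: 0, 50, 50, 0, 25 → max 50
Smallest max regret = 25 → VeryHigh.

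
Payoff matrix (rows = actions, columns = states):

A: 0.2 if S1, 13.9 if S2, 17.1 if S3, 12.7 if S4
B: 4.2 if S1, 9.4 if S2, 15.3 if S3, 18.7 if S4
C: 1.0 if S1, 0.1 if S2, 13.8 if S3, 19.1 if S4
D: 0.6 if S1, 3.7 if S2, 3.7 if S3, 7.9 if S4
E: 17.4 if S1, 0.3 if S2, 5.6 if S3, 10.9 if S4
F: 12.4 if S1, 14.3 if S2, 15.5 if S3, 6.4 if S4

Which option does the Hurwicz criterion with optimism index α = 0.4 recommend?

F

A: 0.4·17.1 + 0.6·0.2 = 6.96
B: 0.4·18.7 + 0.6·4.2 = 10
C: 0.4·19.1 + 0.6·0.1 = 7.7
D: 0.4·7.9 + 0.6·0.6 = 3.52
E: 0.4·17.4 + 0.6·0.3 = 7.14
F: 0.4·15.5 + 0.6·6.4 = 10.04
Highest Hurwicz score = 10.04 → F.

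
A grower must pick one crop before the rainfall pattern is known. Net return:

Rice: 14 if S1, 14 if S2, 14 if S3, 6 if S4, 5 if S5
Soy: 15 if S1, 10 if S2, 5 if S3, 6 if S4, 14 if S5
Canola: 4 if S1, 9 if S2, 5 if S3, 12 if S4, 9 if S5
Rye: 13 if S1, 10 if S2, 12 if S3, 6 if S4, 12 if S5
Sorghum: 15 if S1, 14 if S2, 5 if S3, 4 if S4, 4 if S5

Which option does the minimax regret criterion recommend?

Column bests: S1=15, S2=14, S3=14, S4=12, S5=14.
Rice regrets: 1, 0, 0, 6, 9 → max 9
Soy regrets: 0, 4, 9, 6, 0 → max 9
Canola regrets: 11, 5, 9, 0, 5 → max 11
Rye regrets: 2, 4, 2, 6, 2 → max 6
Sorghum regrets: 0, 0, 9, 8, 10 → max 10
Smallest max regret = 6 → Rye.

Rye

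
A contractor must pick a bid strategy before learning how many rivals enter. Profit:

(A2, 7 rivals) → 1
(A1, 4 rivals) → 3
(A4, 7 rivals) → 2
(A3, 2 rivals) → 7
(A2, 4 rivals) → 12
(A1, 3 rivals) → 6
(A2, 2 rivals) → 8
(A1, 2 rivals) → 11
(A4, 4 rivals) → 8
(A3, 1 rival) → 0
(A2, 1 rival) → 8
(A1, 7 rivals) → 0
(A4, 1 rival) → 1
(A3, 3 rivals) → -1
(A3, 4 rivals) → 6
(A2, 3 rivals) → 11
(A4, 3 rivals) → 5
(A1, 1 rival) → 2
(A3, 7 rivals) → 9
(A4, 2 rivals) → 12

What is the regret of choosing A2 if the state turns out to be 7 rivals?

8

Best payoff under 7 rivals is 9.
Regret = 9 − 1 = 8.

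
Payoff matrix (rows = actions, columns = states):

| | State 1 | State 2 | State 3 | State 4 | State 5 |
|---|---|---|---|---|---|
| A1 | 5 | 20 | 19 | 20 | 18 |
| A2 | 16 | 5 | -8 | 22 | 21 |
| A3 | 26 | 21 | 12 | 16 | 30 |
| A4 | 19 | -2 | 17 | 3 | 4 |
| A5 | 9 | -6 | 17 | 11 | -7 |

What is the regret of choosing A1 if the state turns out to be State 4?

Best payoff under State 4 is 22.
Regret = 22 − 20 = 2.

2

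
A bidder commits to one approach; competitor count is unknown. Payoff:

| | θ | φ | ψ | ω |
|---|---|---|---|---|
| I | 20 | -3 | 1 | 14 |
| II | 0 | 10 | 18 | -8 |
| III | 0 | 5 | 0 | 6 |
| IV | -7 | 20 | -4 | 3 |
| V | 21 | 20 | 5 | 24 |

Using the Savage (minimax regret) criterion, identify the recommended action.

V

Column bests: θ=21, φ=20, ψ=18, ω=24.
I regrets: 1, 23, 17, 10 → max 23
II regrets: 21, 10, 0, 32 → max 32
III regrets: 21, 15, 18, 18 → max 21
IV regrets: 28, 0, 22, 21 → max 28
V regrets: 0, 0, 13, 0 → max 13
Smallest max regret = 13 → V.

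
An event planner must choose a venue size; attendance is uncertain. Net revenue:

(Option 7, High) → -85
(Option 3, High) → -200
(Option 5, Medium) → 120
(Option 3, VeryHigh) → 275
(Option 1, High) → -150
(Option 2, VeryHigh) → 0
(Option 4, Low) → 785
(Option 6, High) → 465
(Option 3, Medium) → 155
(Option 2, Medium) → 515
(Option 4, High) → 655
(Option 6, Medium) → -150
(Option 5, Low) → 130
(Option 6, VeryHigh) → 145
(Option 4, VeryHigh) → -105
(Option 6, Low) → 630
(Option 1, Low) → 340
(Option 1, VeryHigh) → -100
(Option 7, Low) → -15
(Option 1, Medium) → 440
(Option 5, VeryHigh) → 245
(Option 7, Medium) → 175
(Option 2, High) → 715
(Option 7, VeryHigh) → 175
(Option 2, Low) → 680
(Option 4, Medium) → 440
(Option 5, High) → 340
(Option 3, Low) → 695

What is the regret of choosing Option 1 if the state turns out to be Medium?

Best payoff under Medium is 515.
Regret = 515 − 440 = 75.

75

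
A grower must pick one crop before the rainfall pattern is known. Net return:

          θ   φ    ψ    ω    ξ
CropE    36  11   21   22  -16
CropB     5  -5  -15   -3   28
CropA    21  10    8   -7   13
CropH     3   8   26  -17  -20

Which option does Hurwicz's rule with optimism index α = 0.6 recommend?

CropE

CropE: 0.6·36 + 0.4·(-16) = 15.2
CropB: 0.6·28 + 0.4·(-15) = 10.8
CropA: 0.6·21 + 0.4·(-7) = 9.8
CropH: 0.6·26 + 0.4·(-20) = 7.6
Highest Hurwicz score = 15.2 → CropE.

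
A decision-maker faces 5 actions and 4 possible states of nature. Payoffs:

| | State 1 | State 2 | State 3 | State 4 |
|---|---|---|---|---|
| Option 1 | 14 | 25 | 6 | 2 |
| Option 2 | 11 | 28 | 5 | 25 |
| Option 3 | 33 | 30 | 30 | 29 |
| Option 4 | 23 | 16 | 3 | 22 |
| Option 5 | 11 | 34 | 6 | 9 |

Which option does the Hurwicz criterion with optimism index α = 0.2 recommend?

Option 1: 0.2·25 + 0.8·2 = 6.6
Option 2: 0.2·28 + 0.8·5 = 9.6
Option 3: 0.2·33 + 0.8·29 = 29.8
Option 4: 0.2·23 + 0.8·3 = 7
Option 5: 0.2·34 + 0.8·6 = 11.6
Highest Hurwicz score = 29.8 → Option 3.

Option 3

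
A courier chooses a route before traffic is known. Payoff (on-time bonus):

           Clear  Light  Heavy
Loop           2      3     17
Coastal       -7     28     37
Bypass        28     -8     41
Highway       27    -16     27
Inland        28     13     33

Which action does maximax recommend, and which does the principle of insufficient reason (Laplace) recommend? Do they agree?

Row maxima: Loop=17, Coastal=37, Bypass=41, Highway=27, Inland=33
Best best-case = 41 → Bypass.
Row averages: Loop=22/3, Coastal=58/3, Bypass=61/3, Highway=38/3, Inland=74/3
Highest average = 74/3 → Inland.

maximax → Bypass; laplace → Inland (disagree)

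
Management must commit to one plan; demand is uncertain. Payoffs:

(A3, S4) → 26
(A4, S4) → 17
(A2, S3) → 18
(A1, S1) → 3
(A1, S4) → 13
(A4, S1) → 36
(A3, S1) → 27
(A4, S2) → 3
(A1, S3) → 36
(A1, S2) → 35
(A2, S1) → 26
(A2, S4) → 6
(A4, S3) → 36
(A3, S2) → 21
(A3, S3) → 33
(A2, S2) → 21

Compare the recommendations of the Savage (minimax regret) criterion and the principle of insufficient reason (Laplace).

minimax regret → A3; laplace → A3 (agree)

Column bests: S1=36, S2=35, S3=36, S4=26.
A1 regrets: 33, 0, 0, 13 → max 33
A2 regrets: 10, 14, 18, 20 → max 20
A3 regrets: 9, 14, 3, 0 → max 14
A4 regrets: 0, 32, 0, 9 → max 32
Smallest max regret = 14 → A3.
Row averages: A1=21.75, A2=17.75, A3=26.75, A4=23
Highest average = 26.75 → A3.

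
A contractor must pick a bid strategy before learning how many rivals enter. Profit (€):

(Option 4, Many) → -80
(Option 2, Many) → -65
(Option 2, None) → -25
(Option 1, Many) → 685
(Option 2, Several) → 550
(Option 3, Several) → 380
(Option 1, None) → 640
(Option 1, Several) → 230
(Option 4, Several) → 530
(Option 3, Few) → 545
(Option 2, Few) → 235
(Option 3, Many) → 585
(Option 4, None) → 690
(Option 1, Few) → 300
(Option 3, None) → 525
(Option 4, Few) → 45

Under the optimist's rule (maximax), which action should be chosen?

Row maxima: Option 1=685, Option 2=550, Option 3=585, Option 4=690
Best best-case = 690 → Option 4.

Option 4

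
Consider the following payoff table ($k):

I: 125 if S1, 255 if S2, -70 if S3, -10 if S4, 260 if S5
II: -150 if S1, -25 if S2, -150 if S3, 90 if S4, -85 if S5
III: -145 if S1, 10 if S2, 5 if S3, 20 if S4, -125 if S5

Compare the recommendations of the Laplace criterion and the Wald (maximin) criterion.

Row averages: I=112, II=-64, III=-47
Highest average = 112 → I.
Row minima: I=-70, II=-150, III=-145
Best worst-case = -70 → I.

laplace → I; maximin → I (agree)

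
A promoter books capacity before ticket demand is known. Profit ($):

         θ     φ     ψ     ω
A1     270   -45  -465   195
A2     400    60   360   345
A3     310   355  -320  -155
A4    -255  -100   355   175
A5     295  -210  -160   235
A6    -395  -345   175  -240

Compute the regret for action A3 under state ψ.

Best payoff under ψ is 360.
Regret = 360 − (-320) = 680.

680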